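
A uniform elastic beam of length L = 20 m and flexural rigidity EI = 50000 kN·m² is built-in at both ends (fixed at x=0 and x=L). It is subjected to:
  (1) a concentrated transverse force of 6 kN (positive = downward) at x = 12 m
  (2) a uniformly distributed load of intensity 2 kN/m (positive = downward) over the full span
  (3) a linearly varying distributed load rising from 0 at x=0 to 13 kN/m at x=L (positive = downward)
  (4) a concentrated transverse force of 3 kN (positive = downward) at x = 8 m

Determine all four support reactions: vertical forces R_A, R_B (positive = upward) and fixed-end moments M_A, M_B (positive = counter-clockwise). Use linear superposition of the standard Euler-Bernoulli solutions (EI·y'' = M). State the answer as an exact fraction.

Load 1 — point force P=6 kN at a=12 m (b=L-a=8):
  R_A = Pb²(3a+b)/L³ = 6·8²·(3·12+8)/20³ = 264/125 kN
  M_A = Pab²/L² = 6·12·8²/20² = 288/25 kN·m
  R_B = Pa²(a+3b)/L³ = 6·12²·(12+3·8)/20³ = 486/125 kN
  M_B = -Pa²b/L² = -6·12²·8/20² = -432/25 kN·m
Load 2 — uniform load w=2 kN/m over full span:
  R_A = wL/2 = 2·20/2 = 20 kN
  M_A = wL²/12 = 2·20²/12 = 200/3 kN·m
  R_B = wL/2 = 2·20/2 = 20 kN
  M_B = -wL²/12 = -2·20²/12 = -200/3 kN·m
Load 3 — triangular load w₀=13 kN/m (0→w₀ over full span):
  R_A = 3w₀L/20 = 3·13·20/20 = 39 kN
  M_A = w₀L²/30 = 13·20²/30 = 520/3 kN·m
  R_B = 7w₀L/20 = 7·13·20/20 = 91 kN
  M_B = -w₀L²/20 = -13·20²/20 = -260 kN·m
Load 4 — point force P=3 kN at a=8 m (b=L-a=12):
  R_A = Pb²(3a+b)/L³ = 3·12²·(3·8+12)/20³ = 243/125 kN
  M_A = Pab²/L² = 3·8·12²/20² = 216/25 kN·m
  R_B = Pa²(a+3b)/L³ = 3·8²·(8+3·12)/20³ = 132/125 kN
  M_B = -Pa²b/L² = -3·8²·12/20² = -144/25 kN·m
Superposition: R_A = 7882/125 kN, M_A = 6504/25 kN·m, R_B = 14493/125 kN, M_B = -26228/75 kN·m

R_A = 7882/125 kN, M_A = 6504/25 kN·m, R_B = 14493/125 kN, M_B = -26228/75 kN·m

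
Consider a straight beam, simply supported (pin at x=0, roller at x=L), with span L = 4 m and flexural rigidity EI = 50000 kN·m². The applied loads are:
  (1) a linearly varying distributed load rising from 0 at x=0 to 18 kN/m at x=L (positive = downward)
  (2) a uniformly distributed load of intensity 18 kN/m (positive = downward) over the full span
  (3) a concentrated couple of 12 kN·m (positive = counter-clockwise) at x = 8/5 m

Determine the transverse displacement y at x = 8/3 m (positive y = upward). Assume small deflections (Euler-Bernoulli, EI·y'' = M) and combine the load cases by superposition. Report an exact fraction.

y(8/3) = -9448/6328125 m

Load 1 — triangular load w₀=18 kN/m (0→w₀ over full span):
  y_1 = -w₀x(7L⁴-10L²x²+3x⁴)/(360LEI) = -18·(8/3)·(7·4⁴-10·4²·(8/3)²+3·(8/3)⁴)/(360·4·50000) = -136/253125 m
Load 2 — uniform load w=18 kN/m over full span:
  y_2 = -wx(L³-2Lx²+x³)/(24EI) = -18·(8/3)·(4³-2·4·(8/3)²+(8/3)³)/(24·50000) = -88/84375 m
Load 3 — applied couple M₀=12 kN·m at a=8/5 m (b=L-a=12/5):
  y_3 = (M₀x³/(6L)-M₀(x-a)²/2+C₁x)/EI  [x>a] with C₁=M₀(3b²-L²)/(6L)=16/25 = (12·(8/3)³/(6·4)-12·((8/3)-(8/5))²/2+(16/25)·(8/3))/50000 = 184/2109375 m
Superposition: y = Σ y_i = -9448/6328125 m ≈ -0.001493 m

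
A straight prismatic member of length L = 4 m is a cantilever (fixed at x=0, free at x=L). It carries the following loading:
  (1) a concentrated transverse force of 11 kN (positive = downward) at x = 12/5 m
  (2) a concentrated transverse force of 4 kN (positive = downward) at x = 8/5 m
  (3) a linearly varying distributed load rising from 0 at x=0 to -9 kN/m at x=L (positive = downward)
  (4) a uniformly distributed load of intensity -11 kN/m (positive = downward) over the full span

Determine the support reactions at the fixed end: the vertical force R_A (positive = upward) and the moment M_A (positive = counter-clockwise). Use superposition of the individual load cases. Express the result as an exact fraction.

R_A = -47 kN, M_A = -516/5 kN·m

Load 1 — point force P=11 kN at a=12/5 m (b=L-a=8/5):
  R_A = P = 11 kN
  M_A = Pa = 11·(12/5) = 132/5 kN·m
Load 2 — point force P=4 kN at a=8/5 m (b=L-a=12/5):
  R_A = P = 4 kN
  M_A = Pa = 4·(8/5) = 32/5 kN·m
Load 3 — triangular load w₀=-9 kN/m (0→w₀ over full span):
  R_A = w₀L/2 = (-9)·4/2 = -18 kN
  M_A = w₀L²/3 = (-9)·4²/3 = -48 kN·m
Load 4 — uniform load w=-11 kN/m over full span:
  R_A = wL = (-11)·4 = -44 kN
  M_A = wL²/2 = (-11)·4²/2 = -88 kN·m
Superposition: R_A = -47 kN, M_A = -516/5 kN·m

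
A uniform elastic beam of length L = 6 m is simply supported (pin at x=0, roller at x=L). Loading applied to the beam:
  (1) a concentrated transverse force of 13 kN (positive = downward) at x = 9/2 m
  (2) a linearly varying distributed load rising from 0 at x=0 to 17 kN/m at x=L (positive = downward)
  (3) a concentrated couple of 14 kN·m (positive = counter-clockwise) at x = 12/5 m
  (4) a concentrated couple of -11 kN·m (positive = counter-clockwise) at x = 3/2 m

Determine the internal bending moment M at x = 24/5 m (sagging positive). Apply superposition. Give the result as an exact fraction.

M(24/5) = 10119/250 kN·m

Load 1 — point force P=13 kN at a=9/2 m (b=L-a=3/2):
  M_1 = Pa(L-x)/L  [x>a] = 13·(9/2)·(6-(24/5))/6 = 117/10 kN·m
Load 2 — triangular load w₀=17 kN/m (0→w₀ over full span):
  M_2 = w₀Lx/6 - w₀x³/(6L) = 17·6·(24/5)/6 - 17·(24/5)³/(6·6) = 3672/125 kN·m
Load 3 — applied couple M₀=14 kN·m at a=12/5 m (b=L-a=18/5):
  M_3 = M₀x/L - M₀  [x>a] = 14·(24/5)/6 - 14 = -14/5 kN·m
Load 4 — applied couple M₀=-11 kN·m at a=3/2 m (b=L-a=9/2):
  M_4 = M₀x/L - M₀  [x>a] = (-11)·(24/5)/6 - (-11) = 11/5 kN·m
Superposition: M = Σ M_i = 10119/250 kN·m ≈ 40.476000 kN·m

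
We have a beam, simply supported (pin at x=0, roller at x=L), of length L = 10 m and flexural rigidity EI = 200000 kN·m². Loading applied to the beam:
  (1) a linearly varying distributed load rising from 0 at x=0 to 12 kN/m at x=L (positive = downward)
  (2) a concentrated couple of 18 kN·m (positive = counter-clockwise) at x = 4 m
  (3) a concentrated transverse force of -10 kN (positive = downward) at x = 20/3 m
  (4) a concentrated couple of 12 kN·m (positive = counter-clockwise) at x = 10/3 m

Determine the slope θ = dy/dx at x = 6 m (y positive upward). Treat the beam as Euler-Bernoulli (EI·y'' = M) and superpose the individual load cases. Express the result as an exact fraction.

θ(6) = 9379/40500000 rad

Load 1 — triangular load w₀=12 kN/m (0→w₀ over full span):
  θ_1 = -w₀(7L⁴-30L²x²+15x⁴)/(360LEI) = -12·(7·10⁴-30·10²·6²+15·6⁴)/(360·10·200000) = 29/93750 rad
Load 2 — applied couple M₀=18 kN·m at a=4 m (b=L-a=6):
  θ_2 = (M₀x²/(2L)-M₀(x-a)+C₁)/EI  [x>a] with C₁=M₀(3b²-L²)/(6L)=12/5 = (18·6²/(2·10)-18·(6-4)+(12/5))/200000 = -3/500000 rad
Load 3 — point force P=-10 kN at a=20/3 m (b=L-a=10/3):
  θ_3 = -Pb(L²-b²-3x²)/(6LEI)  [x≤a] = -(-10)·(10/3)·(10²-(10/3)²-3·6²)/(6·10·200000) = -43/810000 rad
Load 4 — applied couple M₀=12 kN·m at a=10/3 m (b=L-a=20/3):
  θ_4 = (M₀x²/(2L)-M₀(x-a)+C₁)/EI  [x>a] with C₁=M₀(3b²-L²)/(6L)=20/3 = (12·6²/(2·10)-12·(6-(10/3))+(20/3))/200000 = -7/375000 rad
Superposition: θ = Σ θ_i = 9379/40500000 rad ≈ 0.000232 rad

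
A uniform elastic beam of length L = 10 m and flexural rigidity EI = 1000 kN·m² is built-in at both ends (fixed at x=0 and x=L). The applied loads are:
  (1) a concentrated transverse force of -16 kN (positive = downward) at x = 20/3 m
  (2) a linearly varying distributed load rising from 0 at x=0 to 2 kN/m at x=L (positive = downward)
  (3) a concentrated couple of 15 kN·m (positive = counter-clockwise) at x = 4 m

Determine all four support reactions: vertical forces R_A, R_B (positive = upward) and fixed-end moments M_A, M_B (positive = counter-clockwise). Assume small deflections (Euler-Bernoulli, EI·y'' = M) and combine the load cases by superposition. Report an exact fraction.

R_A = 683/675 kN, M_A = -457/135 kN·m, R_B = -4733/675 kN, M_B = 2498/135 kN·m

Load 1 — point force P=-16 kN at a=20/3 m (b=L-a=10/3):
  R_A = Pb²(3a+b)/L³ = (-16)·(10/3)²·(3·(20/3)+(10/3))/10³ = -112/27 kN
  M_A = Pab²/L² = (-16)·(20/3)·(10/3)²/10² = -320/27 kN·m
  R_B = Pa²(a+3b)/L³ = (-16)·(20/3)²·((20/3)+3·(10/3))/10³ = -320/27 kN
  M_B = -Pa²b/L² = -(-16)·(20/3)²·(10/3)/10² = 640/27 kN·m
Load 2 — triangular load w₀=2 kN/m (0→w₀ over full span):
  R_A = 3w₀L/20 = 3·2·10/20 = 3 kN
  M_A = w₀L²/30 = 2·10²/30 = 20/3 kN·m
  R_B = 7w₀L/20 = 7·2·10/20 = 7 kN
  M_B = -w₀L²/20 = -2·10²/20 = -10 kN·m
Load 3 — applied couple M₀=15 kN·m at a=4 m (b=L-a=6):
  R_A = 6M₀ab/L³ = 6·15·4·6/10³ = 54/25 kN
  M_A = M₀b(2a-b)/L² = 15·6·(2·4-6)/10² = 9/5 kN·m
  R_B = -6M₀ab/L³ = -6·15·4·6/10³ = -54/25 kN
  M_B = M₀a(2b-a)/L² = 15·4·(2·6-4)/10² = 24/5 kN·m
Superposition: R_A = 683/675 kN, M_A = -457/135 kN·m, R_B = -4733/675 kN, M_B = 2498/135 kN·m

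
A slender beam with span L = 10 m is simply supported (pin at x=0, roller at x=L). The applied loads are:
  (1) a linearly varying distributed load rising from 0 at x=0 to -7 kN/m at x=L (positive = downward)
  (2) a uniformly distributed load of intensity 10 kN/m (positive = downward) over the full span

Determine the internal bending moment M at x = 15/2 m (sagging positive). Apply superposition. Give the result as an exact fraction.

Load 1 — triangular load w₀=-7 kN/m (0→w₀ over full span):
  M_1 = w₀Lx/6 - w₀x³/(6L) = (-7)·10·(15/2)/6 - (-7)·(15/2)³/(6·10) = -1225/32 kN·m
Load 2 — uniform load w=10 kN/m over full span:
  M_2 = wx(L-x)/2 = 10·(15/2)·(10-(15/2))/2 = 375/4 kN·m
Superposition: M = Σ M_i = 1775/32 kN·m ≈ 55.468750 kN·m

M(15/2) = 1775/32 kN·m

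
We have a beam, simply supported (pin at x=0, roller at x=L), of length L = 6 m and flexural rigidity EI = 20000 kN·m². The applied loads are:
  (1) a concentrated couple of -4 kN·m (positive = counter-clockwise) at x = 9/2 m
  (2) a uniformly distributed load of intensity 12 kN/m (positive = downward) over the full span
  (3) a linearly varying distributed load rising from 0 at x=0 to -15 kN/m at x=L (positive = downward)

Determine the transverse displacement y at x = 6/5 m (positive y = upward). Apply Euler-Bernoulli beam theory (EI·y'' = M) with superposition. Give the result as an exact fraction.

y(6/5) = -282681/125000000 m

Load 1 — applied couple M₀=-4 kN·m at a=9/2 m (b=L-a=3/2):
  y_1 = (M₀x³/(6L)+C₁x)/EI  [x≤a] with C₁=M₀(3b²-L²)/(6L)=13/4 = ((-4)·(6/5)³/(6·6)+(13/4)·(6/5))/20000 = 927/5000000 m
Load 2 — uniform load w=12 kN/m over full span:
  y_2 = -wx(L³-2Lx²+x³)/(24EI) = -12·(6/5)·(6³-2·6·(6/5)²+(6/5)³)/(24·20000) = -2349/390625 m
Load 3 — triangular load w₀=-15 kN/m (0→w₀ over full span):
  y_3 = -w₀x(7L⁴-10L²x²+3x⁴)/(360LEI) = -(-15)·(6/5)·(7·6⁴-10·6²·(6/5)²+3·(6/5)⁴)/(360·6·20000) = 6966/1953125 m
Superposition: y = Σ y_i = -282681/125000000 m ≈ -0.002261 m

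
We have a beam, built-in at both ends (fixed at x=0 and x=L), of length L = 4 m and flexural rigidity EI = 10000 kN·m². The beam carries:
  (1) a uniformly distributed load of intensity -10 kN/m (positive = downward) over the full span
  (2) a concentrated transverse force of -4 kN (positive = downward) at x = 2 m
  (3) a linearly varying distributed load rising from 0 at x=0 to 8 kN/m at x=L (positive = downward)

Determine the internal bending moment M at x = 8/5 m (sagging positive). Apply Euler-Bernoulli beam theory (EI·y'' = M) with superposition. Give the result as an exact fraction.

Load 1 — uniform load w=-10 kN/m over full span:
  M_1 = wLx/2 - wL²/12 - wx²/2 = (-10)·4·(8/5)/2 - (-10)·4²/12 - (-10)·(8/5)²/2 = -88/15 kN·m
Load 2 — point force P=-4 kN at a=2 m (b=L-a=2):
  M_2 = Pb²(3a+b)x/L³ - Pab²/L²  [x≤a] = (-4)·2²·(3·2+2)·(8/5)/4³ - (-4)·2·2²/4² = -6/5 kN·m
Load 3 — triangular load w₀=8 kN/m (0→w₀ over full span):
  M_3 = 3w₀Lx/20 - w₀L²/30 - w₀x³/(6L) = 3·8·4·(8/5)/20 - 8·4²/30 - 8·(8/5)³/(6·4) = 256/125 kN·m
Superposition: M = Σ M_i = -1882/375 kN·m ≈ -5.018667 kN·m

M(8/5) = -1882/375 kN·m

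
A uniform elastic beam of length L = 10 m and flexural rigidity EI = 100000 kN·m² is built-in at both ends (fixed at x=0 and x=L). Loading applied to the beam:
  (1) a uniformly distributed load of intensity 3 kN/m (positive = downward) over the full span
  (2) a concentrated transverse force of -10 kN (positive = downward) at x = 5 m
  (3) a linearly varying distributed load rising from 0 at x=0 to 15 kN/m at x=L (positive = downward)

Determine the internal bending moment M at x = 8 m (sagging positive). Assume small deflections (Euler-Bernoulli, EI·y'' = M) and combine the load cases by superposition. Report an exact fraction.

M(8) = 7/2 kN·m

Load 1 — uniform load w=3 kN/m over full span:
  M_1 = wLx/2 - wL²/12 - wx²/2 = 3·10·8/2 - 3·10²/12 - 3·8²/2 = -1 kN·m
Load 2 — point force P=-10 kN at a=5 m (b=L-a=5):
  M_2 = Pa²(a+3b)(L-x)/L³ - Pa²b/L²  [x>a] = (-10)·5²·(5+3·5)·(10-8)/10³ - (-10)·5²·5/10² = 5/2 kN·m
Load 3 — triangular load w₀=15 kN/m (0→w₀ over full span):
  M_3 = 3w₀Lx/20 - w₀L²/30 - w₀x³/(6L) = 3·15·10·8/20 - 15·10²/30 - 15·8³/(6·10) = 2 kN·m
Superposition: M = Σ M_i = 7/2 kN·m ≈ 3.500000 kN·m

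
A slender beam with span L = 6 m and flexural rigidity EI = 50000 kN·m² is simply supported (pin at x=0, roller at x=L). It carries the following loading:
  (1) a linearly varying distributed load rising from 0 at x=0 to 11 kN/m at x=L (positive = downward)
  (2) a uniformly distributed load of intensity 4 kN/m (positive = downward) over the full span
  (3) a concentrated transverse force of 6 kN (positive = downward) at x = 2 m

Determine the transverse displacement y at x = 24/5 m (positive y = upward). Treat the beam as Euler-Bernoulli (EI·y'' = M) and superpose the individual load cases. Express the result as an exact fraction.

y(24/5) = -107666/48828125 m

Load 1 — triangular load w₀=11 kN/m (0→w₀ over full span):
  y_1 = -w₀x(7L⁴-10L²x²+3x⁴)/(360LEI) = -11·(24/5)·(7·6⁴-10·6²·(24/5)²+3·(24/5)⁴)/(360·6·50000) = -113157/97656250 m
Load 2 — uniform load w=4 kN/m over full span:
  y_2 = -wx(L³-2Lx²+x³)/(24EI) = -4·(24/5)·(6³-2·6·(24/5)²+(24/5)³)/(24·50000) = -1566/1953125 m
Load 3 — point force P=6 kN at a=2 m (b=L-a=4):
  y_3 = -Pa(L-x)(2Lx-a²-x²)/(6LEI)  [x>a] = -6·2·(6-(24/5))·(2·6·(24/5)-2²-(24/5)²)/(6·6·50000) = -191/781250 m
Superposition: y = Σ y_i = -107666/48828125 m ≈ -0.002205 m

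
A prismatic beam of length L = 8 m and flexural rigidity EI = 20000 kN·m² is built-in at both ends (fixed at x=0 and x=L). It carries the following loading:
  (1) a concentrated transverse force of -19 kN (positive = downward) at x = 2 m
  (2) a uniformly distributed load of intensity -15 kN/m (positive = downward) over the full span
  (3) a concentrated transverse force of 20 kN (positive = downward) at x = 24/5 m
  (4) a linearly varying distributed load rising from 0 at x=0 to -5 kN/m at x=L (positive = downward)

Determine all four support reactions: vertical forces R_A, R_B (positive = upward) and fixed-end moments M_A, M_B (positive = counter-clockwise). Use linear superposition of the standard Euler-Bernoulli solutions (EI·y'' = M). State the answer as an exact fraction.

R_A = -59993/800 kN, M_A = -58009/600 kN·m, R_B = -51207/800 kN, M_B = 16017/200 kN·m

Load 1 — point force P=-19 kN at a=2 m (b=L-a=6):
  R_A = Pb²(3a+b)/L³ = (-19)·6²·(3·2+6)/8³ = -513/32 kN
  M_A = Pab²/L² = (-19)·2·6²/8² = -171/8 kN·m
  R_B = Pa²(a+3b)/L³ = (-19)·2²·(2+3·6)/8³ = -95/32 kN
  M_B = -Pa²b/L² = -(-19)·2²·6/8² = 57/8 kN·m
Load 2 — uniform load w=-15 kN/m over full span:
  R_A = wL/2 = (-15)·8/2 = -60 kN
  M_A = wL²/12 = (-15)·8²/12 = -80 kN·m
  R_B = wL/2 = (-15)·8/2 = -60 kN
  M_B = -wL²/12 = -(-15)·8²/12 = 80 kN·m
Load 3 — point force P=20 kN at a=24/5 m (b=L-a=16/5):
  R_A = Pb²(3a+b)/L³ = 20·(16/5)²·(3·(24/5)+(16/5))/8³ = 176/25 kN
  M_A = Pab²/L² = 20·(24/5)·(16/5)²/8² = 384/25 kN·m
  R_B = Pa²(a+3b)/L³ = 20·(24/5)²·((24/5)+3·(16/5))/8³ = 324/25 kN
  M_B = -Pa²b/L² = -20·(24/5)²·(16/5)/8² = -576/25 kN·m
Load 4 — triangular load w₀=-5 kN/m (0→w₀ over full span):
  R_A = 3w₀L/20 = 3·(-5)·8/20 = -6 kN
  M_A = w₀L²/30 = (-5)·8²/30 = -32/3 kN·m
  R_B = 7w₀L/20 = 7·(-5)·8/20 = -14 kN
  M_B = -w₀L²/20 = -(-5)·8²/20 = 16 kN·m
Superposition: R_A = -59993/800 kN, M_A = -58009/600 kN·m, R_B = -51207/800 kN, M_B = 16017/200 kN·m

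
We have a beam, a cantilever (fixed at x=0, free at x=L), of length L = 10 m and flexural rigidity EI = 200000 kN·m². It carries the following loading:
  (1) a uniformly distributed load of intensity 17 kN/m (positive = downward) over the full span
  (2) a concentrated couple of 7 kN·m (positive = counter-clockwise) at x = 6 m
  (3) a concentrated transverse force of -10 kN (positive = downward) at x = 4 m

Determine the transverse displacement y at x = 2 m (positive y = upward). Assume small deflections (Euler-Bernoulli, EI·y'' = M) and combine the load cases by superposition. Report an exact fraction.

y(2) = -351/50000 m

Load 1 — uniform load w=17 kN/m over full span:
  y_1 = -wx²(x²-4Lx+6L²)/(24EI) = -17·2²·(2²-4·10·2+6·10²)/(24·200000) = -2227/300000 m
Load 2 — applied couple M₀=7 kN·m at a=6 m (b=L-a=4):
  y_2 = M₀x²/(2EI)  [x≤a] = 7·2²/(2·200000) = 7/100000 m
Load 3 — point force P=-10 kN at a=4 m (b=L-a=6):
  y_3 = -Px²(3a-x)/(6EI)  [x≤a] = -(-10)·2²·(3·4-2)/(6·200000) = 1/3000 m
Superposition: y = Σ y_i = -351/50000 m ≈ -0.007020 m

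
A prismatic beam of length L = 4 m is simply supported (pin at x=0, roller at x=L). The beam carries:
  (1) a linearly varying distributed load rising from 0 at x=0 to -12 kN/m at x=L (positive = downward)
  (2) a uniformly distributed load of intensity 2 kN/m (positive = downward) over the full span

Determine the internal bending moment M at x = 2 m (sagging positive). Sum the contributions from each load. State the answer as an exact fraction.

M(2) = -8 kN·m

Load 1 — triangular load w₀=-12 kN/m (0→w₀ over full span):
  M_1 = w₀Lx/6 - w₀x³/(6L) = (-12)·4·2/6 - (-12)·2³/(6·4) = -12 kN·m
Load 2 — uniform load w=2 kN/m over full span:
  M_2 = wx(L-x)/2 = 2·2·(4-2)/2 = 4 kN·m
Superposition: M = Σ M_i = -8 kN·m ≈ -8.000000 kN·m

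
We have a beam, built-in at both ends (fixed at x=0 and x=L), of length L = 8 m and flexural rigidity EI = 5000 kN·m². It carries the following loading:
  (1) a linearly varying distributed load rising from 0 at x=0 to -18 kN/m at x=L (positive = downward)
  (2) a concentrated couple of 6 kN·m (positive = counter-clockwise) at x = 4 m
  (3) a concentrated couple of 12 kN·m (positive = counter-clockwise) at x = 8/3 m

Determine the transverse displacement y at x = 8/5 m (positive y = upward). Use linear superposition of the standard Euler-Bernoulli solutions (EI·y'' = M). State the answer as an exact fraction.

Load 1 — triangular load w₀=-18 kN/m (0→w₀ over full span):
  y_1 = -w₀x²(L-x)²(x+2L)/(120LEI) = -(-18)·(8/5)²·(8-(8/5))²·((8/5)+2·8)/(120·8·5000) = 67584/9765625 m
Load 2 — applied couple M₀=6 kN·m at a=4 m (b=L-a=4):
  y_2 = (R_Ax³/6 - M_Ax²/2)/EI  [x≤a] with R_A=9/8, M_A=3/2 = ((9/8)·(8/5)³/6 - (3/2)·(8/5)²/2)/5000 = -18/78125 m
Load 3 — applied couple M₀=12 kN·m at a=8/3 m (b=L-a=16/3):
  y_3 = (R_Ax³/6 - M_Ax²/2)/EI  [x≤a] with R_A=2, M_A=0 = (2·(8/5)³/6 - 0·(8/5)²/2)/5000 = 64/234375 m
Superposition: y = Σ y_i = 204002/29296875 m ≈ 0.006963 m

y(8/5) = 204002/29296875 m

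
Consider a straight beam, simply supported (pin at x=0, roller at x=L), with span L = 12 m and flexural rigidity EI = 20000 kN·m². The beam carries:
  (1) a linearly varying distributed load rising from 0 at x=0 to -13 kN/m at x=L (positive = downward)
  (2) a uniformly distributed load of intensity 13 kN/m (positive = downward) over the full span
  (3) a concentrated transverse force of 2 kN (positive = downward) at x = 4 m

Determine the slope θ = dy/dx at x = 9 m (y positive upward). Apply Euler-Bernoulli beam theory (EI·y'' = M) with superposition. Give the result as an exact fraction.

Load 1 — triangular load w₀=-13 kN/m (0→w₀ over full span):
  θ_1 = -w₀(7L⁴-30L²x²+15x⁴)/(360LEI) = -(-13)·(7·12⁴-30·12²·9²+15·9⁴)/(360·12·20000) = -51207/3200000 rad
Load 2 — uniform load w=13 kN/m over full span:
  θ_2 = -w(L³-6Lx²+4x³)/(24EI) = -13·(12³-6·12·9²+4·9³)/(24·20000) = 1287/40000 rad
Load 3 — point force P=2 kN at a=4 m (b=L-a=8):
  θ_3 = -Pa(2L²-6Lx+3x²+a²)/(6LEI)  [x>a] = -2·4·(2·12²-6·12·9+3·9²+4²)/(6·12·20000) = 101/180000 rad
Superposition: θ = Σ θ_i = 481937/28800000 rad ≈ 0.016734 rad

θ(9) = 481937/28800000 rad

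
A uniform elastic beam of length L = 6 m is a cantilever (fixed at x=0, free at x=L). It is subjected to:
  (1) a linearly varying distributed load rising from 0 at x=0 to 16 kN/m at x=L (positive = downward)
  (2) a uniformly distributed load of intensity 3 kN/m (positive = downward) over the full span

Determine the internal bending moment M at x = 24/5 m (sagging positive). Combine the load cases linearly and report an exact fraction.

M(24/5) = -1614/125 kN·m

Load 1 — triangular load w₀=16 kN/m (0→w₀ over full span):
  M_1 = w₀Lx/2 - w₀L²/3 - w₀x³/(6L) = 16·6·(24/5)/2 - 16·6²/3 - 16·(24/5)³/(6·6) = -1344/125 kN·m
Load 2 — uniform load w=3 kN/m over full span:
  M_2 = -w(L-x)²/2 = -3·(6-(24/5))²/2 = -54/25 kN·m
Superposition: M = Σ M_i = -1614/125 kN·m ≈ -12.912000 kN·m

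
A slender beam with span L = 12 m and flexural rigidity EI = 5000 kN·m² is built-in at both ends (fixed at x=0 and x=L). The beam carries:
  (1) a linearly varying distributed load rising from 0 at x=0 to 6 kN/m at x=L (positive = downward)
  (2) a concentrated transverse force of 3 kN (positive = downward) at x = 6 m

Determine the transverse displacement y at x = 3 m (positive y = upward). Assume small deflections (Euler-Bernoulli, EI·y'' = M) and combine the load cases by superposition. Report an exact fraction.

y(3) = -7641/400000 m

Load 1 — triangular load w₀=6 kN/m (0→w₀ over full span):
  y_1 = -w₀x²(L-x)²(x+2L)/(120LEI) = -6·3²·(12-3)²·(3+2·12)/(120·12·5000) = -6561/400000 m
Load 2 — point force P=3 kN at a=6 m (b=L-a=6):
  y_2 = -Pb²x²(3aL-(3a+b)x)/(6L³EI)  [x≤a] = -3·6²·3²·(3·6·12-(3·6+6)·3)/(6·12³·5000) = -27/10000 m
Superposition: y = Σ y_i = -7641/400000 m ≈ -0.019103 m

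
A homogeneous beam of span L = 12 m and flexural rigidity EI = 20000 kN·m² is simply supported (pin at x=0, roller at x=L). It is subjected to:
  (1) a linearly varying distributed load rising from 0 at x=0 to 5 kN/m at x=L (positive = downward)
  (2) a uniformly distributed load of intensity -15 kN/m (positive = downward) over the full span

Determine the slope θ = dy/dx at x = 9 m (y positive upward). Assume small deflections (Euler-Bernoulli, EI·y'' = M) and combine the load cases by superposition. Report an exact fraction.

θ(9) = -19821/640000 rad

Load 1 — triangular load w₀=5 kN/m (0→w₀ over full span):
  θ_1 = -w₀(7L⁴-30L²x²+15x⁴)/(360LEI) = -5·(7·12⁴-30·12²·9²+15·9⁴)/(360·12·20000) = 3939/640000 rad
Load 2 — uniform load w=-15 kN/m over full span:
  θ_2 = -w(L³-6Lx²+4x³)/(24EI) = -(-15)·(12³-6·12·9²+4·9³)/(24·20000) = -297/8000 rad
Superposition: θ = Σ θ_i = -19821/640000 rad ≈ -0.030970 rad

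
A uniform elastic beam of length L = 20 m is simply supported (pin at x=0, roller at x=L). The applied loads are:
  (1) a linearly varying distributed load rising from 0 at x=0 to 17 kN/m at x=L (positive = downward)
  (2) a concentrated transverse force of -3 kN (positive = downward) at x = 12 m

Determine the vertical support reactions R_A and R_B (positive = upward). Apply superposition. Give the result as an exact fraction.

R_A = 832/15 kN, R_B = 1673/15 kN

Load 1 — triangular load w₀=17 kN/m (0→w₀ over full span):
  R_A = w₀L/6 = 17·20/6 = 170/3 kN
  R_B = w₀L/3 = 17·20/3 = 340/3 kN
Load 2 — point force P=-3 kN at a=12 m (b=L-a=8):
  R_A = Pb/L = (-3)·8/20 = -6/5 kN
  R_B = Pa/L = (-3)·12/20 = -9/5 kN
Superposition: R_A = 832/15 kN, R_B = 1673/15 kN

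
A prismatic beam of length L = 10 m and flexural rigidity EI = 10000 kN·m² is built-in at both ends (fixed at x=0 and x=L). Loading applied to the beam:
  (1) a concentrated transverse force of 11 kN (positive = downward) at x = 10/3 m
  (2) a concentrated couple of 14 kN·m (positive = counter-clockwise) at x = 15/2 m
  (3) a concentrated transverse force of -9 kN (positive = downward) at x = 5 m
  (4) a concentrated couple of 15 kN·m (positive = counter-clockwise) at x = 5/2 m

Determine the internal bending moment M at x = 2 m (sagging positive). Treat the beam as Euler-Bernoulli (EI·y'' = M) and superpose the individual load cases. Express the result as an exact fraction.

M(2) = 577/80 kN·m

Load 1 — point force P=11 kN at a=10/3 m (b=L-a=20/3):
  M_1 = Pb²(3a+b)x/L³ - Pab²/L²  [x≤a] = 11·(20/3)²·(3·(10/3)+(20/3))·2/10³ - 11·(10/3)·(20/3)²/10² = 0 kN·m
Load 2 — applied couple M₀=14 kN·m at a=15/2 m (b=L-a=5/2):
  M_2 = R_Ax - M_A  [x≤a] with R_A=63/40, M_A=35/8 = (63/40)·2 - (35/8) = -49/40 kN·m
Load 3 — point force P=-9 kN at a=5 m (b=L-a=5):
  M_3 = Pb²(3a+b)x/L³ - Pab²/L²  [x≤a] = (-9)·5²·(3·5+5)·2/10³ - (-9)·5·5²/10² = 9/4 kN·m
Load 4 — applied couple M₀=15 kN·m at a=5/2 m (b=L-a=15/2):
  M_4 = R_Ax - M_A  [x≤a] with R_A=27/16, M_A=-45/16 = (27/16)·2 - (-45/16) = 99/16 kN·m
Superposition: M = Σ M_i = 577/80 kN·m ≈ 7.212500 kN·m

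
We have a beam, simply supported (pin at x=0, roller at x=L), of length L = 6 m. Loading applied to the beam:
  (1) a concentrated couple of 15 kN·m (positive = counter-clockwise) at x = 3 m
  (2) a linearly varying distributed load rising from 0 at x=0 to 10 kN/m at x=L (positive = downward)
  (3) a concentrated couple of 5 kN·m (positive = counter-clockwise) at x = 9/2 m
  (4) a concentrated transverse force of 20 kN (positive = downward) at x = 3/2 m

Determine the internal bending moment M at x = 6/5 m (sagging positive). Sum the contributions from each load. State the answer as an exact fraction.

Load 1 — applied couple M₀=15 kN·m at a=3 m (b=L-a=3):
  M_1 = M₀x/L  [x≤a] = 15·(6/5)/6 = 3 kN·m
Load 2 — triangular load w₀=10 kN/m (0→w₀ over full span):
  M_2 = w₀Lx/6 - w₀x³/(6L) = 10·6·(6/5)/6 - 10·(6/5)³/(6·6) = 288/25 kN·m
Load 3 — applied couple M₀=5 kN·m at a=9/2 m (b=L-a=3/2):
  M_3 = M₀x/L  [x≤a] = 5·(6/5)/6 = 1 kN·m
Load 4 — point force P=20 kN at a=3/2 m (b=L-a=9/2):
  M_4 = Pbx/L  [x≤a] = 20·(9/2)·(6/5)/6 = 18 kN·m
Superposition: M = Σ M_i = 838/25 kN·m ≈ 33.520000 kN·m

M(6/5) = 838/25 kN·m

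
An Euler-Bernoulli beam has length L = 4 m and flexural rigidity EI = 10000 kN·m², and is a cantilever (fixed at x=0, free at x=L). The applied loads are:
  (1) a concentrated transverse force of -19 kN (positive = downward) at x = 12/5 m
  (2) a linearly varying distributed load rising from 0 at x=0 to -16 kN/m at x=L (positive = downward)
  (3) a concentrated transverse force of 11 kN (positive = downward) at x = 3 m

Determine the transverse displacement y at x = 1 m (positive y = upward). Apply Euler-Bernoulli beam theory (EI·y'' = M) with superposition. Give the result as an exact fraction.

y(1) = 127/30000 m

Load 1 — point force P=-19 kN at a=12/5 m (b=L-a=8/5):
  y_1 = -Px²(3a-x)/(6EI)  [x≤a] = -(-19)·1²·(3·(12/5)-1)/(6·10000) = 589/300000 m
Load 2 — triangular load w₀=-16 kN/m (0→w₀ over full span):
  y_2 = (w₀Lx³/12-w₀L²x²/6-w₀x⁵/(120L))/EI = ((-16)·4·1³/12-(-16)·4²·1²/6-(-16)·1⁵/(120·4))/10000 = 1121/300000 m
Load 3 — point force P=11 kN at a=3 m (b=L-a=1):
  y_3 = -Px²(3a-x)/(6EI)  [x≤a] = -11·1²·(3·3-1)/(6·10000) = -11/7500 m
Superposition: y = Σ y_i = 127/30000 m ≈ 0.004233 m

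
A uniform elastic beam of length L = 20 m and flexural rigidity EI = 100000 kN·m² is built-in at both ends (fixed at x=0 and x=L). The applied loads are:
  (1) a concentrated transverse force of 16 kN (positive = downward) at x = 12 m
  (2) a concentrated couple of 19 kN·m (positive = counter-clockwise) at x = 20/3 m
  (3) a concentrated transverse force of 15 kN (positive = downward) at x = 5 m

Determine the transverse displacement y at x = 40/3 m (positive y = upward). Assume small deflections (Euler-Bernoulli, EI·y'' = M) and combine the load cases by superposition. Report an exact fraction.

Load 1 — point force P=16 kN at a=12 m (b=L-a=8):
  y_1 = -Pa²(L-x)²(3bL-(3b+a)(L-x))/(6L³EI)  [x>a] = -16·12²·(20-(40/3))²·(3·8·20-(3·8+12)·(20-(40/3)))/(6·20³·100000) = -16/3125 m
Load 2 — applied couple M₀=19 kN·m at a=20/3 m (b=L-a=40/3):
  y_2 = (R_Ax³/6 - M_Ax²/2 - M₀(x-a)²/2)/EI  [x>a] with R_A=19/15, M_A=0 = ((19/15)·(40/3)³/6 - 0·(40/3)²/2 - 19·((40/3)-(20/3))²/2)/100000 = 19/24300 m
Load 3 — point force P=15 kN at a=5 m (b=L-a=15):
  y_3 = -Pa²(L-x)²(3bL-(3b+a)(L-x))/(6L³EI)  [x>a] = -15·5²·(20-(40/3))²·(3·15·20-(3·15+5)·(20-(40/3)))/(6·20³·100000) = -17/8640 m
Superposition: y = Σ y_i = -306457/48600000 m ≈ -0.006306 m

y(40/3) = -306457/48600000 m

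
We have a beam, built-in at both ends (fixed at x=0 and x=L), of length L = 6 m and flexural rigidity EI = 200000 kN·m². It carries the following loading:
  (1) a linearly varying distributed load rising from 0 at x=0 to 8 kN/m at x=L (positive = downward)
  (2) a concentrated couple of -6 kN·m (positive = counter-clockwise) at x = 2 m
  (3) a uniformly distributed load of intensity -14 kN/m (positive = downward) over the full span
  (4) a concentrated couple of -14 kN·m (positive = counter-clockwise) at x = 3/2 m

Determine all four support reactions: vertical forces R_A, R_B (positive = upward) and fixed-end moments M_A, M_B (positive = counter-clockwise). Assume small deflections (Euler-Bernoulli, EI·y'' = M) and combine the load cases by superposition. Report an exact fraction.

R_A = -4651/120 kN, M_A = -1191/40 kN·m, R_B = -2549/120 kN, M_B = 849/40 kN·m

Load 1 — triangular load w₀=8 kN/m (0→w₀ over full span):
  R_A = 3w₀L/20 = 3·8·6/20 = 36/5 kN
  M_A = w₀L²/30 = 8·6²/30 = 48/5 kN·m
  R_B = 7w₀L/20 = 7·8·6/20 = 84/5 kN
  M_B = -w₀L²/20 = -8·6²/20 = -72/5 kN·m
Load 2 — applied couple M₀=-6 kN·m at a=2 m (b=L-a=4):
  R_A = 6M₀ab/L³ = 6·(-6)·2·4/6³ = -4/3 kN
  M_A = M₀b(2a-b)/L² = (-6)·4·(2·2-4)/6² = 0 kN·m
  R_B = -6M₀ab/L³ = -6·(-6)·2·4/6³ = 4/3 kN
  M_B = M₀a(2b-a)/L² = (-6)·2·(2·4-2)/6² = -2 kN·m
Load 3 — uniform load w=-14 kN/m over full span:
  R_A = wL/2 = (-14)·6/2 = -42 kN
  M_A = wL²/12 = (-14)·6²/12 = -42 kN·m
  R_B = wL/2 = (-14)·6/2 = -42 kN
  M_B = -wL²/12 = -(-14)·6²/12 = 42 kN·m
Load 4 — applied couple M₀=-14 kN·m at a=3/2 m (b=L-a=9/2):
  R_A = 6M₀ab/L³ = 6·(-14)·(3/2)·(9/2)/6³ = -21/8 kN
  M_A = M₀b(2a-b)/L² = (-14)·(9/2)·(2·(3/2)-(9/2))/6² = 21/8 kN·m
  R_B = -6M₀ab/L³ = -6·(-14)·(3/2)·(9/2)/6³ = 21/8 kN
  M_B = M₀a(2b-a)/L² = (-14)·(3/2)·(2·(9/2)-(3/2))/6² = -35/8 kN·m
Superposition: R_A = -4651/120 kN, M_A = -1191/40 kN·m, R_B = -2549/120 kN, M_B = 849/40 kN·m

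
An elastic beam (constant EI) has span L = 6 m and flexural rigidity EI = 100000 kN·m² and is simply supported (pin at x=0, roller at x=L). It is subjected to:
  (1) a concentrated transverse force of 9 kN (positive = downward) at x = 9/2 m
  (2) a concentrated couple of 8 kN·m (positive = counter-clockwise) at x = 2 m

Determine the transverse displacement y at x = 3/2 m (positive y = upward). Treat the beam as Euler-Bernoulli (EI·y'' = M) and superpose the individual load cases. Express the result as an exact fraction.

y(3/2) = -83/640000 m

Load 1 — point force P=9 kN at a=9/2 m (b=L-a=3/2):
  y_1 = -Pbx(L²-b²-x²)/(6LEI)  [x≤a] = -9·(3/2)·(3/2)·(6²-(3/2)²-(3/2)²)/(6·6·100000) = -567/3200000 m
Load 2 — applied couple M₀=8 kN·m at a=2 m (b=L-a=4):
  y_2 = (M₀x³/(6L)+C₁x)/EI  [x≤a] with C₁=M₀(3b²-L²)/(6L)=8/3 = (8·(3/2)³/(6·6)+(8/3)·(3/2))/100000 = 19/400000 m
Superposition: y = Σ y_i = -83/640000 m ≈ -0.000130 m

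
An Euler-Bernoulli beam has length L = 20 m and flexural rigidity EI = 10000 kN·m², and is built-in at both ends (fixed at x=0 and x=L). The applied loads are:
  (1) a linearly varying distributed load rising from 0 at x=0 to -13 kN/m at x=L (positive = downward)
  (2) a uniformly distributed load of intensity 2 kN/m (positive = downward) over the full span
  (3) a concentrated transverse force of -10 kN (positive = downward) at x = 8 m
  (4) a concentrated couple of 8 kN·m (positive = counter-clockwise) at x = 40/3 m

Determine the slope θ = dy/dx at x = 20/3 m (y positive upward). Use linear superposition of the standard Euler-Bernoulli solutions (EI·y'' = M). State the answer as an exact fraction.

Load 1 — triangular load w₀=-13 kN/m (0→w₀ over full span):
  θ_1 = -w₀(2x(L-x)(L-2x)(x+2L)+x²(L-x)²)/(120LEI) = -(-13)·(2·(20/3)·(20-(20/3))·(20-2·(20/3))·((20/3)+2·20)+(20/3)²·(20-(20/3))²)/(120·20·10000) = 208/6075 rad
Load 2 — uniform load w=2 kN/m over full span:
  θ_2 = -wx(L-x)(L-2x)/(12EI) = -2·(20/3)·(20-(20/3))·(20-2·(20/3))/(12·10000) = -4/405 rad
Load 3 — point force P=-10 kN at a=8 m (b=L-a=12):
  θ_3 = -Pb²x(2aL-(3a+b)x)/(2L³EI)  [x≤a] = -(-10)·12²·(20/3)·(2·8·20-(3·8+12)·(20/3))/(2·20³·10000) = 3/625 rad
Load 4 — applied couple M₀=8 kN·m at a=40/3 m (b=L-a=20/3):
  θ_4 = (R_Ax²/2 - M_Ax)/EI  [x≤a] with R_A=8/15, M_A=8/3 = ((8/15)·(20/3)²/2 - (8/3)·(20/3))/10000 = -2/3375 rad
Superposition: θ = Σ θ_i = 4339/151875 rad ≈ 0.028570 rad

θ(20/3) = 4339/151875 rad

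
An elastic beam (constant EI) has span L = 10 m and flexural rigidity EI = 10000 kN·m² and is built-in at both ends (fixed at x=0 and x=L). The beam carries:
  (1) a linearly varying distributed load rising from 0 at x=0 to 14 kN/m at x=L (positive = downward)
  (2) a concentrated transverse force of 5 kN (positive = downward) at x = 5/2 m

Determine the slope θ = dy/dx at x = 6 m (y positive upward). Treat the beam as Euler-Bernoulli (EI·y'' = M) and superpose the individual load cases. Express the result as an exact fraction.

θ(6) = 1021/400000 rad

Load 1 — triangular load w₀=14 kN/m (0→w₀ over full span):
  θ_1 = -w₀(2x(L-x)(L-2x)(x+2L)+x²(L-x)²)/(120LEI) = -14·(2·6·(10-6)·(10-2·6)·(6+2·10)+6²·(10-6)²)/(120·10·10000) = 7/3125 rad
Load 2 — point force P=5 kN at a=5/2 m (b=L-a=15/2):
  θ_2 = Pa²(L-x)(2bL-(3b+a)(L-x))/(2L³EI)  [x>a] = 5·(5/2)²·(10-6)·(2·(15/2)·10-(3·(15/2)+(5/2))·(10-6))/(2·10³·10000) = 1/3200 rad
Superposition: θ = Σ θ_i = 1021/400000 rad ≈ 0.002553 rad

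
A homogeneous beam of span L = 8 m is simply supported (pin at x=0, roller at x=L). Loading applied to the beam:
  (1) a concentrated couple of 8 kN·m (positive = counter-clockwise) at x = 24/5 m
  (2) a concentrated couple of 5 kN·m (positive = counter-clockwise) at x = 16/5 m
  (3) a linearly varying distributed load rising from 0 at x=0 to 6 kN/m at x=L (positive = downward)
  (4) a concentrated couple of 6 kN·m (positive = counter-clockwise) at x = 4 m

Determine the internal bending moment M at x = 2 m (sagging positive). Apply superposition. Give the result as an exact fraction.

Load 1 — applied couple M₀=8 kN·m at a=24/5 m (b=L-a=16/5):
  M_1 = M₀x/L  [x≤a] = 8·2/8 = 2 kN·m
Load 2 — applied couple M₀=5 kN·m at a=16/5 m (b=L-a=24/5):
  M_2 = M₀x/L  [x≤a] = 5·2/8 = 5/4 kN·m
Load 3 — triangular load w₀=6 kN/m (0→w₀ over full span):
  M_3 = w₀Lx/6 - w₀x³/(6L) = 6·8·2/6 - 6·2³/(6·8) = 15 kN·m
Load 4 — applied couple M₀=6 kN·m at a=4 m (b=L-a=4):
  M_4 = M₀x/L  [x≤a] = 6·2/8 = 3/2 kN·m
Superposition: M = Σ M_i = 79/4 kN·m ≈ 19.750000 kN·m

M(2) = 79/4 kN·m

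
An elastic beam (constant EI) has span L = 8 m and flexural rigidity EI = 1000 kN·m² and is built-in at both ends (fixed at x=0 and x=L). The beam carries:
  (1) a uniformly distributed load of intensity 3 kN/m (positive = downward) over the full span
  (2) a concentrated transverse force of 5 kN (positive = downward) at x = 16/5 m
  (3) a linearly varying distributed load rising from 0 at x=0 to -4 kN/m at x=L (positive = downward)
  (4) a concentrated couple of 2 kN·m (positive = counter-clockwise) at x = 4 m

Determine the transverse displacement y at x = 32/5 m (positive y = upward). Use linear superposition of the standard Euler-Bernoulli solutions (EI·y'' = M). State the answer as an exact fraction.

y(32/5) = -38966/5859375 m

Load 1 — uniform load w=3 kN/m over full span:
  y_1 = -wx²(L-x)²/(24EI) = -3·(32/5)²·(8-(32/5))²/(24·1000) = -1024/78125 m
Load 2 — point force P=5 kN at a=16/5 m (b=L-a=24/5):
  y_2 = -Pa²(L-x)²(3bL-(3b+a)(L-x))/(6L³EI)  [x>a] = -5·(16/5)²·(8-(32/5))²·(3·(24/5)·8-(3·(24/5)+(16/5))·(8-(32/5)))/(6·8³·1000) = -4352/1171875 m
Load 3 — triangular load w₀=-4 kN/m (0→w₀ over full span):
  y_3 = -w₀x²(L-x)²(x+2L)/(120LEI) = -(-4)·(32/5)²·(8-(32/5))²·((32/5)+2·8)/(120·8·1000) = 57344/5859375 m
Load 4 — applied couple M₀=2 kN·m at a=4 m (b=L-a=4):
  y_4 = (R_Ax³/6 - M_Ax²/2 - M₀(x-a)²/2)/EI  [x>a] with R_A=3/8, M_A=1/2 = ((3/8)·(32/5)³/6 - (1/2)·(32/5)²/2 - 2·((32/5)-4)²/2)/1000 = 6/15625 m
Superposition: y = Σ y_i = -38966/5859375 m ≈ -0.006650 m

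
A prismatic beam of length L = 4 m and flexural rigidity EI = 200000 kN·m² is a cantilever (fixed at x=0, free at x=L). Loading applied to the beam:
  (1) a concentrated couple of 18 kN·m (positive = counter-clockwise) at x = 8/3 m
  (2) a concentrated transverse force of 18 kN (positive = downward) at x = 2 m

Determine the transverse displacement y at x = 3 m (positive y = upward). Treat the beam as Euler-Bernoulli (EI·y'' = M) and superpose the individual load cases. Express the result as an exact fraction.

Load 1 — applied couple M₀=18 kN·m at a=8/3 m (b=L-a=4/3):
  y_1 = M₀a(2x-a)/(2EI)  [x>a] = 18·(8/3)·(2·3-(8/3))/(2·200000) = 1/2500 m
Load 2 — point force P=18 kN at a=2 m (b=L-a=2):
  y_2 = -Pa²(3x-a)/(6EI)  [x>a] = -18·2²·(3·3-2)/(6·200000) = -21/50000 m
Superposition: y = Σ y_i = -1/50000 m ≈ -0.000020 m

y(3) = -1/50000 m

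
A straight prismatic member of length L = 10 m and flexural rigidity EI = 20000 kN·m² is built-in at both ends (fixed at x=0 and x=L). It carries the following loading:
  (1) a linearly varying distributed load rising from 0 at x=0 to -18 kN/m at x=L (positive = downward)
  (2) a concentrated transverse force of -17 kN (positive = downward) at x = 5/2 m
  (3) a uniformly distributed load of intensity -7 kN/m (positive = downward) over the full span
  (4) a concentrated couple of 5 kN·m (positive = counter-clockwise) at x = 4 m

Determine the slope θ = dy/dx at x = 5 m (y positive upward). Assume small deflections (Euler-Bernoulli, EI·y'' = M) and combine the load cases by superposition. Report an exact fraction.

Load 1 — triangular load w₀=-18 kN/m (0→w₀ over full span):
  θ_1 = -w₀(2x(L-x)(L-2x)(x+2L)+x²(L-x)²)/(120LEI) = -(-18)·(2·5·(10-5)·(10-2·5)·(5+2·10)+5²·(10-5)²)/(120·10·20000) = 3/6400 rad
Load 2 — point force P=-17 kN at a=5/2 m (b=L-a=15/2):
  θ_2 = Pa²(L-x)(2bL-(3b+a)(L-x))/(2L³EI)  [x>a] = (-17)·(5/2)²·(10-5)·(2·(15/2)·10-(3·(15/2)+(5/2))·(10-5))/(2·10³·20000) = -17/51200 rad
Load 3 — uniform load w=-7 kN/m over full span:
  θ_3 = -wx(L-x)(L-2x)/(12EI) = -(-7)·5·(10-5)·(10-2·5)/(12·20000) = 0 rad
Load 4 — applied couple M₀=5 kN·m at a=4 m (b=L-a=6):
  θ_4 = (R_Ax²/2 - M_Ax - M₀(x-a))/EI  [x>a] with R_A=18/25, M_A=3/5 = ((18/25)·5²/2 - (3/5)·5 - 5·(5-4))/20000 = 1/20000 rad
Superposition: θ = Σ θ_i = 239/1280000 rad ≈ 0.000187 rad

θ(5) = 239/1280000 rad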